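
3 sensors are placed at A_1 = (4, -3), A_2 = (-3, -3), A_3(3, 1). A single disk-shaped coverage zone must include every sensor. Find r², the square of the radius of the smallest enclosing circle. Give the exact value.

Side lengths²: A_1A_2² = 49, A_1A_3² = 17, A_2A_3² = 52.
Since A_2A_3² = 52 < 49 + 17 = 66, the triangle is acute, so the smallest enclosing circle is the circumcircle.
Circumcentre = (0.5, -1.75), r² = 13.8125.

13.8125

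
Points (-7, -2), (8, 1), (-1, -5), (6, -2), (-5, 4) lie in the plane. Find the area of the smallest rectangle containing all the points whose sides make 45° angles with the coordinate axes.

In coordinates u = x + y, v = x − y the rectangle is axis-aligned; the map (x,y)→(u,v) scales areas by 2.
u-values: -9, 9, -6, 4, -1; range = 9 − (-9) = 18.
v-values: -5, 7, 4, 8, -9; range = 8 − (-9) = 17.
Area = (18 × 17) / 2 = 153.

153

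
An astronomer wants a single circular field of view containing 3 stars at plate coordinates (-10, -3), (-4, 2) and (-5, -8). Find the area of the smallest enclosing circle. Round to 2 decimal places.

79.98

Call the three points A, B, C in the order given.
Side lengths²: AB² = 61, AC² = 50, BC² = 101.
Since BC² = 101 < 61 + 50 = 111, the triangle is acute, so the smallest enclosing circle is the circumcircle.
Circumcentre = (-109/22, -65/22), r² = 6161/242.
Area = π·r² = π·6161/242 ≈ 79.98.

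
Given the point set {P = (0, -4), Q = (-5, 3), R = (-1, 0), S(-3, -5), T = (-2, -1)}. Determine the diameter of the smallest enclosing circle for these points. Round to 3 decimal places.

The minimum enclosing circle is determined by three boundary points: P, Q, S.
Their circumcentre is (-36/13, -9/13) with r² = 3145/169.
The farthest remaining point R is at distance² 610/169 ≤ 3145/169.
Diameter = 2r = 2√(3145/169) ≈ 8.628.

8.628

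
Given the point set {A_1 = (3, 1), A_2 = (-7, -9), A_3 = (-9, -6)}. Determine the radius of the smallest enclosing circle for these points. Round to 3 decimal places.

7.084

Side lengths²: A_1A_2² = 200, A_1A_3² = 193, A_2A_3² = 13.
Since A_1A_2² = 200 < 193 + 13 = 206, the triangle is acute, so the smallest enclosing circle is the circumcircle.
Circumcentre = (-2.3, -3.7), r² = 50.18.
r = √(50.18) ≈ 7.084.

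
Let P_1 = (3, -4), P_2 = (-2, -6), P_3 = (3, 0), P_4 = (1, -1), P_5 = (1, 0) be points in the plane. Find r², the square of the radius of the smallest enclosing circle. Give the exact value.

15.25

The minimum enclosing circle of a finite set is fixed by two of the points (as a diameter) or three (as a circumcircle).
The farthest pair is P_2–P_3 with squared distance 61. The circle on this segment as diameter has centre (0.5, -3) and r² = 61/4 = 15.25.
Check P_1: distance² to centre = 7.25 ≤ 15.25, so it lies inside.
All remaining points lie in this disk, and no smaller disk contains both endpoints, so this is the minimum enclosing circle.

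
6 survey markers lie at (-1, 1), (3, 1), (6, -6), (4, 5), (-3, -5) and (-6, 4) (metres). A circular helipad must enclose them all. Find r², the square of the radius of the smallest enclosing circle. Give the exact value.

61

A smallest enclosing disk is always determined by at most three of the input points on its boundary.
The farthest pair is (6, -6)–(-6, 4) with squared distance 244. The circle on this segment as diameter has centre (0, -1) and r² = 244/4 = 61.
Check (-1, 1): distance² to centre = 5 ≤ 61, so it lies inside.
All remaining points lie in this disk, and no smaller disk contains both endpoints, so this is the minimum enclosing circle.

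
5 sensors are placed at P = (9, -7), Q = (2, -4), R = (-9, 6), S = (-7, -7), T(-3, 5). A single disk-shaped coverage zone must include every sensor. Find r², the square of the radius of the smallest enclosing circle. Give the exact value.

123.25

A smallest enclosing disk is always determined by at most three of the input points on its boundary.
The farthest pair is P–R with squared distance 493. The circle on this segment as diameter has centre (0, -0.5) and r² = 493/4 = 123.25.
Check Q: distance² to centre = 16.25 ≤ 123.25, so it lies inside.
All remaining points lie in this disk, and no smaller disk contains both endpoints, so this is the minimum enclosing circle.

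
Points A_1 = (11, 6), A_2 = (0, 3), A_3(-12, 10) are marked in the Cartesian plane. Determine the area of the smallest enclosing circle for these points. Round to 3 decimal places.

428.042

Side lengths²: A_1A_2² = 130, A_1A_3² = 545, A_2A_3² = 193.
Since A_1A_3² = 545 ≥ 193 + 130 = 323, the angle opposite A_1A_3 is not acute, so the smallest enclosing circle has A_1A_3 as diameter.
Centre = midpoint of A_1A_3 = (-0.5, 8), r² = 545/4 = 136.25.
Area = π·r² = π·136.25 ≈ 428.042.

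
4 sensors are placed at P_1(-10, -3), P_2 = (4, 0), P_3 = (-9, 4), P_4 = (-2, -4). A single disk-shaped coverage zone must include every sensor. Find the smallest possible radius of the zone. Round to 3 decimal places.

By Welzl's lemma the MEC is supported by two points (diametrically opposite) or three points (on a circumcircle).
The minimum enclosing circle is determined by three boundary points: P_1, P_2, P_3.
Their circumcentre is (-123/38, -15/38) with r² = 37925/722.
The farthest remaining point P_4 is at distance² 10489/722 ≤ 37925/722.
r = √(37925/722) ≈ 7.248.

7.248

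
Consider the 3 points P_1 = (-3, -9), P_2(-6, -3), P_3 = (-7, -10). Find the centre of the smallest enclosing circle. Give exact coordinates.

(-103/18, -119/18)

Side lengths²: P_1P_2² = 45, P_1P_3² = 17, P_2P_3² = 50.
Since P_2P_3² = 50 < 45 + 17 = 62, the triangle is acute, so the smallest enclosing circle is the circumcircle.
Circumcentre = (-103/18, -119/18), r² = 2125/162.
Centre = (-103/18, -119/18).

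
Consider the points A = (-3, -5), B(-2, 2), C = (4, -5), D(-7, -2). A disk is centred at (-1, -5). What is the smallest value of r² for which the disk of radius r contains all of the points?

50

The required radius is the distance from (-1, -5) to the farthest point.
Squared distances: 4, 50, 25, 45.
Maximum is 50, attained at B.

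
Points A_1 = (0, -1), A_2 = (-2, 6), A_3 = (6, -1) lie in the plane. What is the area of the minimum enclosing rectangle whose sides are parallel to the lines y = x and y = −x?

45

In coordinates u = x + y, v = x − y the rectangle is axis-aligned; the map (x,y)→(u,v) scales areas by 2.
u-values: -1, 4, 5; range = 5 − (-1) = 6.
v-values: 1, -8, 7; range = 7 − (-8) = 15.
Area = (6 × 15) / 2 = 45.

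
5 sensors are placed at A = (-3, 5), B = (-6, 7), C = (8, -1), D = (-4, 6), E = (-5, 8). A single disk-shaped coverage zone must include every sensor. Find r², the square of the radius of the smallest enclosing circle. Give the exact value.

65

The farthest pair is B–C with squared distance 260. The circle on this segment as diameter has centre (1, 3) and r² = 260/4 = 65.
Check A: distance² to centre = 20 ≤ 65, so it lies inside.
All remaining points lie in this disk, and no smaller disk contains both endpoints, so this is the minimum enclosing circle.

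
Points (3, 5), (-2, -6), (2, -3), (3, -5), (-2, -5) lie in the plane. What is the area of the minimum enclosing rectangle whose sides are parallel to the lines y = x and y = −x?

80

In coordinates u = x + y, v = x − y the rectangle is axis-aligned; the map (x,y)→(u,v) scales areas by 2.
u-values: 8, -8, -1, -2, -7; range = 8 − (-8) = 16.
v-values: -2, 4, 5, 8, 3; range = 8 − (-2) = 10.
Area = (16 × 10) / 2 = 80.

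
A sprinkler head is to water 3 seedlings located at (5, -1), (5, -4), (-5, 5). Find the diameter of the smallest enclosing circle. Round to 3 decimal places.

13.454

Call the three points A, B, C in the order given.
Side lengths²: AB² = 9, AC² = 136, BC² = 181.
Since BC² = 181 ≥ 136 + 9 = 145, the angle opposite BC is not acute, so the smallest enclosing circle has BC as diameter.
Centre = midpoint of BC = (0, 0.5), r² = 181/4 = 45.25.
Diameter = 2r = 2√(45.25) ≈ 13.454.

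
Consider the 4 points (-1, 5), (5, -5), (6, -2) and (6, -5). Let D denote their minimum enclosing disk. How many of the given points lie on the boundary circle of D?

The minimum enclosing circle of a finite set is fixed by two of the points (as a diameter) or three (as a circumcircle).
The farthest pair is (-1, 5)–(6, -5) with squared distance 149. The circle on this segment as diameter has centre (2.5, 0) and r² = 149/4 = 37.25.
Check (5, -5): distance² to centre = 31.25 ≤ 37.25, so it lies inside.
All remaining points lie in this disk, and no smaller disk contains both endpoints, so this is the minimum enclosing circle.
The points at distance exactly r from the centre are (-1, 5), (6, -5) — 2 points.

2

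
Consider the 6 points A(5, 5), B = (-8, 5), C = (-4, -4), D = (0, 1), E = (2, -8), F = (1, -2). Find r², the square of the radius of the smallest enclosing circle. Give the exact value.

23941/338

The minimum enclosing circle of a finite set is fixed by two of the points (as a diameter) or three (as a circumcircle).
The minimum enclosing circle is determined by three boundary points: A, B, E.
Their circumcentre is (-1.5, -9/26) with r² = 23941/338.
The farthest remaining point C is at distance² 6625/338 ≤ 23941/338.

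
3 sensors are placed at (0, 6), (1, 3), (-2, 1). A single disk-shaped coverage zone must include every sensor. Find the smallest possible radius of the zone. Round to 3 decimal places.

Call the three points A, B, C in the order given.
Side lengths²: AB² = 10, AC² = 29, BC² = 13.
Since AC² = 29 ≥ 13 + 10 = 23, the angle opposite AC is not acute, so the smallest enclosing circle has AC as diameter.
Centre = midpoint of AC = (-1, 3.5), r² = 29/4 = 7.25.
r = √(7.25) ≈ 2.693.

2.693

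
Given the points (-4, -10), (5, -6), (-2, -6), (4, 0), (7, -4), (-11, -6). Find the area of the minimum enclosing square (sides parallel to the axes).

324

The bounding box has width 18 and height 10.
An axis-aligned square enclosing the set must have side ≥ max(width, height).
So the minimum side is max(18, 10) = 18.
Area = 18² = 324.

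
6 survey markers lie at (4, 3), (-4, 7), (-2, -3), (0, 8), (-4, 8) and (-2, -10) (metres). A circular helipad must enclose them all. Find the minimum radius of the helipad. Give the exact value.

The minimum enclosing circle is determined by three boundary points: (0, 8), (-4, 8), (-2, -10).
Their circumcentre is (-2, -8/9) with r² = 6724/81.
The farthest remaining point (-4, 7) is at distance² 5365/81 ≤ 6724/81.
r = √(6724/81) = 82/9.

82/9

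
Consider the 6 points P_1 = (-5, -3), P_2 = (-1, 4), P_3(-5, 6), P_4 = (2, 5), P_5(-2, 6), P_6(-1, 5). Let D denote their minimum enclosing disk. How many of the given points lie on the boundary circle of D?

3

The minimum enclosing circle is determined by three boundary points: P_1, P_3, P_4.
Their circumcentre is (-29/14, 1.5) with r² = 2825/98.
The farthest remaining point P_5 is at distance² 1985/98 ≤ 2825/98.
The points at distance exactly r from the centre are P_1, P_3, P_4 — 3 points.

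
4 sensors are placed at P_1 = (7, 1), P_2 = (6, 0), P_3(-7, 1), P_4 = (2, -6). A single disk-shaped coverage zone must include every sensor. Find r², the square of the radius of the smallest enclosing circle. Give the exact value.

2405/49

A smallest enclosing disk is always determined by at most three of the input points on its boundary.
The minimum enclosing circle is determined by three boundary points: P_1, P_3, P_4.
Their circumcentre is (0, 5/7) with r² = 2405/49.
The farthest remaining point P_2 is at distance² 1789/49 ≤ 2405/49.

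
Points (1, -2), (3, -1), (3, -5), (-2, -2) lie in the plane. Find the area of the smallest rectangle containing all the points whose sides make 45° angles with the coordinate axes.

In coordinates u = x + y, v = x − y the rectangle is axis-aligned; the map (x,y)→(u,v) scales areas by 2.
u-values: -1, 2, -2, -4; range = 2 − (-4) = 6.
v-values: 3, 4, 8, 0; range = 8 − 0 = 8.
Area = (6 × 8) / 2 = 24.

24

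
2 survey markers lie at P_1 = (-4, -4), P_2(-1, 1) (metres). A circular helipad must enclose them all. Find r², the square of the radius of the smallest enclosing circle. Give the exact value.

The smallest circle enclosing two points has them as diameter endpoints.
Centre = midpoint = (-2.5, -1.5); r² = |P_1P_2|²/4 = 34/4 = 8.5.

8.5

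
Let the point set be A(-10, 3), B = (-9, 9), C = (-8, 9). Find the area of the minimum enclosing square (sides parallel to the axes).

The bounding box has width 2 and height 6.
An axis-aligned square enclosing the set must have side ≥ max(width, height).
So the minimum side is max(2, 6) = 6.
Area = 6² = 36.

36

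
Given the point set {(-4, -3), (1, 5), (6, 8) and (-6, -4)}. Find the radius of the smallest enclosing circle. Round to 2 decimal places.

The minimum enclosing circle of a finite set is fixed by two of the points (as a diameter) or three (as a circumcircle).
The farthest pair is (6, 8)–(-6, -4) with squared distance 288. The circle on this segment as diameter has centre (0, 2) and r² = 288/4 = 72.
Check (-4, -3): distance² to centre = 41 ≤ 72, so it lies inside.
All remaining points lie in this disk, and no smaller disk contains both endpoints, so this is the minimum enclosing circle.
r = √72 ≈ 8.49.

8.49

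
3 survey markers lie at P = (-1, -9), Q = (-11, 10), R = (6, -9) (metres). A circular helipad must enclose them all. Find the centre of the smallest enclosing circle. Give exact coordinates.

Side lengths²: PQ² = 461, PR² = 49, QR² = 650.
Since QR² = 650 ≥ 461 + 49 = 510, the angle opposite QR is not acute, so the smallest enclosing circle has QR as diameter.
Centre = midpoint of QR = (-2.5, 0.5), r² = 650/4 = 162.5.
Centre = (-2.5, 0.5).

(-2.5, 0.5)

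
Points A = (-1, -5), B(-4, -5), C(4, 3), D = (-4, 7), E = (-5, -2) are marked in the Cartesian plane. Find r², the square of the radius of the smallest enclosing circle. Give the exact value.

40

A smallest enclosing disk is always determined by at most three of the input points on its boundary.
The minimum enclosing circle is determined by three boundary points: B, C, D.
Their circumcentre is (-2, 1) with r² = 40.
The farthest remaining point A is at distance² 37 ≤ 40.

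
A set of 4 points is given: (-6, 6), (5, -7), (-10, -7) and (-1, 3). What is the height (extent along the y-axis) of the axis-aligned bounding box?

max y = 6, min y = -7, so height = 13.

13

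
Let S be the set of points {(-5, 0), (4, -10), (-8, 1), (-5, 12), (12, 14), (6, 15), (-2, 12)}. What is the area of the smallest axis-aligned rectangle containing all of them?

x ranges over [-8, 12], width 20.
y ranges over [-10, 15], height 25.
Area = 20 × 25 = 500.

500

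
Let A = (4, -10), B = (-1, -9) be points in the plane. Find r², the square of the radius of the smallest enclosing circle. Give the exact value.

The smallest circle enclosing two points has them as diameter endpoints.
Centre = midpoint = (1.5, -9.5); r² = |AB|²/4 = 26/4 = 6.5.

6.5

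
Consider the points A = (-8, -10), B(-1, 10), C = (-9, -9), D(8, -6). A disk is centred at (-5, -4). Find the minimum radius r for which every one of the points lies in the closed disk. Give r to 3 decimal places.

The required radius is the distance from (-5, -4) to the farthest point.
Squared distances: 45, 212, 41, 173.
Maximum is 212, attained at B.
r = √212 ≈ 14.560.

14.560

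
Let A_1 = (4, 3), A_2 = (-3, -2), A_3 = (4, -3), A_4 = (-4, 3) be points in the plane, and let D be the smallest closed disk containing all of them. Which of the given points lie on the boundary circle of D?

A_1, A_3, A_4

By Welzl's lemma the MEC is supported by two points (diametrically opposite) or three points (on a circumcircle).
The farthest pair is A_3–A_4 with squared distance 100. The circle on this segment as diameter has centre (0, 0) and r² = 100/4 = 25.
Check A_1: distance² to centre = 25 ≤ 25, so it lies inside.
All remaining points lie in this disk, and no smaller disk contains both endpoints, so this is the minimum enclosing circle.
The points at distance exactly r from the centre are A_1, A_3, A_4 — 3 points.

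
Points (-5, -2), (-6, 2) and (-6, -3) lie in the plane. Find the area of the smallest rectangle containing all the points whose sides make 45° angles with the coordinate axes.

In coordinates u = x + y, v = x − y the rectangle is axis-aligned; the map (x,y)→(u,v) scales areas by 2.
u-values: -7, -4, -9; range = -4 − (-9) = 5.
v-values: -3, -8, -3; range = -3 − (-8) = 5.
Area = (5 × 5) / 2 = 12.5.

12.5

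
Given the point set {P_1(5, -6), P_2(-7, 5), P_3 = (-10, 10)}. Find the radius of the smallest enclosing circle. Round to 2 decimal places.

10.97

Side lengths²: P_1P_2² = 265, P_1P_3² = 481, P_2P_3² = 34.
Since P_1P_3² = 481 ≥ 265 + 34 = 299, the angle opposite P_1P_3 is not acute, so the smallest enclosing circle has P_1P_3 as diameter.
Centre = midpoint of P_1P_3 = (-2.5, 2), r² = 481/4 = 120.25.
r = √(120.25) ≈ 10.97.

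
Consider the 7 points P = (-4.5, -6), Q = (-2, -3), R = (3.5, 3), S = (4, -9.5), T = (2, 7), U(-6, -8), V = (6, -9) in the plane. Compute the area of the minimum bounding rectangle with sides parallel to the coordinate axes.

x ranges over [-6, 6], width 12.
y ranges over [-9.5, 7], height 16.5.
Area = 12 × 16.5 = 198.

198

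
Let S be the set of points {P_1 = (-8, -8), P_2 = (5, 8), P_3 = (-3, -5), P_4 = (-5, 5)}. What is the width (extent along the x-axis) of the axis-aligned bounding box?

13

max x = 5, min x = -8, so width = 13.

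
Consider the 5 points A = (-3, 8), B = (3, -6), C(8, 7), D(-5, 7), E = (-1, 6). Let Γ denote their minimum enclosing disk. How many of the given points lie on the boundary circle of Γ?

3

The minimum enclosing circle is determined by three boundary points: B, C, D.
Their circumcentre is (1.5, 53/26) with r² = 22601/338.
The farthest remaining point A is at distance² 18857/338 ≤ 22601/338.
The points at distance exactly r from the centre are B, C, D — 3 points.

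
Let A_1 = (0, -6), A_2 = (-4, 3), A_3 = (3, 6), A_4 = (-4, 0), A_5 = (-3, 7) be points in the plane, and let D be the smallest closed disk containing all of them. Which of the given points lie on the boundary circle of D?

A smallest enclosing disk is always determined by at most three of the input points on its boundary.
The minimum enclosing circle is determined by three boundary points: A_1, A_3, A_5.
Their circumcentre is (-0.98, 0.62) with r² = 44.7848.
The farthest remaining point A_2 is at distance² 14.7848 ≤ 44.7848.
The points at distance exactly r from the centre are A_1, A_3, A_5 — 3 points.

A_1, A_3, A_5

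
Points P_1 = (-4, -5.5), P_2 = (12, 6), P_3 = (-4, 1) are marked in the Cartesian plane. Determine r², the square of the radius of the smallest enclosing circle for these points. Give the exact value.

97.0625

Side lengths²: P_1P_2² = 388.25, P_1P_3² = 42.25, P_2P_3² = 281.
Since P_1P_2² = 388.25 ≥ 281 + 42.25 = 323.25, the angle opposite P_1P_2 is not acute, so the smallest enclosing circle has P_1P_2 as diameter.
Centre = midpoint of P_1P_2 = (4, 0.25), r² = 388.25/4 = 97.0625.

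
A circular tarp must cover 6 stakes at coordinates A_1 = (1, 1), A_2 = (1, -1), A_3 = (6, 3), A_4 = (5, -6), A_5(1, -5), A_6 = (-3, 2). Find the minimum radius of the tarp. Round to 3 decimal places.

5.798

By Welzl's lemma the MEC is supported by two points (diametrically opposite) or three points (on a circumcircle).
The minimum enclosing circle is determined by three boundary points: A_3, A_4, A_6.
Their circumcentre is (1.9, -1.1) with r² = 33.62.
The farthest remaining point A_5 is at distance² 16.02 ≤ 33.62.
r = √(33.62) ≈ 5.798.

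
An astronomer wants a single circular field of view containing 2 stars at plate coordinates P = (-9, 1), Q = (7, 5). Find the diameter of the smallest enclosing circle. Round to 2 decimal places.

The smallest circle enclosing two points has them as diameter endpoints.
Centre = midpoint = (-1, 3); r² = |PQ|²/4 = 272/4 = 68.
Diameter = 2r = 2√68 ≈ 16.49.

16.49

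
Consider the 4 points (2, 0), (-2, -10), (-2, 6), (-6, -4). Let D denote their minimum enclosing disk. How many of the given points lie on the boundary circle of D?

2

The minimum enclosing circle of a finite set is fixed by two of the points (as a diameter) or three (as a circumcircle).
The farthest pair is (-2, -10)–(-2, 6) with squared distance 256. The circle on this segment as diameter has centre (-2, -2) and r² = 256/4 = 64.
Check (2, 0): distance² to centre = 20 ≤ 64, so it lies inside.
All remaining points lie in this disk, and no smaller disk contains both endpoints, so this is the minimum enclosing circle.
The points at distance exactly r from the centre are (-2, -10), (-2, 6) — 2 points.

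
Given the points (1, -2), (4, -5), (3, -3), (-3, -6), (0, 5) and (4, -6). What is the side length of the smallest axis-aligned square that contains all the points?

The bounding box has width 7 and height 11.
An axis-aligned square enclosing the set must have side ≥ max(width, height).
So the minimum side is max(7, 11) = 11.

11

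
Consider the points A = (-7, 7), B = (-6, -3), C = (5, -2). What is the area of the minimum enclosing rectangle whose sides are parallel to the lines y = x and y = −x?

In coordinates u = x + y, v = x − y the rectangle is axis-aligned; the map (x,y)→(u,v) scales areas by 2.
u-values: 0, -9, 3; range = 3 − (-9) = 12.
v-values: -14, -3, 7; range = 7 − (-14) = 21.
Area = (12 × 21) / 2 = 126.

126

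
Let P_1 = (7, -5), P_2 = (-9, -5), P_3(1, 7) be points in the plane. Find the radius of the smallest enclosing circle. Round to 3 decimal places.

Side lengths²: P_1P_2² = 256, P_1P_3² = 180, P_2P_3² = 244.
Since P_1P_2² = 256 < 244 + 180 = 424, the triangle is acute, so the smallest enclosing circle is the circumcircle.
Circumcentre = (-1, -1.5), r² = 76.25.
r = √(76.25) ≈ 8.732.

8.732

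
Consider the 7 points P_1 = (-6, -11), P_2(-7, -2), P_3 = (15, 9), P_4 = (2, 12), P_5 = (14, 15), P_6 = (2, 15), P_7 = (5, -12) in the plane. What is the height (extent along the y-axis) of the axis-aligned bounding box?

27

max y = 15, min y = -12, so height = 27.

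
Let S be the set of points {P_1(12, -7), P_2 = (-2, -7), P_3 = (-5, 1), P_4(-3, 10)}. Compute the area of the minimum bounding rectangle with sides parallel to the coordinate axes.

x ranges over [-5, 12], width 17.
y ranges over [-7, 10], height 17.
Area = 17 × 17 = 289.

289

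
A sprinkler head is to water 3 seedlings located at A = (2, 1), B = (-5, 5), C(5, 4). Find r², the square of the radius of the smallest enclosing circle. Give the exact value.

Side lengths²: AB² = 65, AC² = 18, BC² = 101.
Since BC² = 101 ≥ 65 + 18 = 83, the angle opposite BC is not acute, so the smallest enclosing circle has BC as diameter.
Centre = midpoint of BC = (0, 4.5), r² = 101/4 = 25.25.

25.25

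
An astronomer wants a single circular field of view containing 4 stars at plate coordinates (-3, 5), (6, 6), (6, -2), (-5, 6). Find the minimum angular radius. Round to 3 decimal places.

The minimum enclosing circle of a finite set is fixed by two of the points (as a diameter) or three (as a circumcircle).
The farthest pair is (6, -2)–(-5, 6) with squared distance 185. The circle on this segment as diameter has centre (0.5, 2) and r² = 185/4 = 46.25.
Check (-3, 5): distance² to centre = 21.25 ≤ 46.25, so it lies inside.
All remaining points lie in this disk, and no smaller disk contains both endpoints, so this is the minimum enclosing circle.
r = √(46.25) ≈ 6.801.

6.801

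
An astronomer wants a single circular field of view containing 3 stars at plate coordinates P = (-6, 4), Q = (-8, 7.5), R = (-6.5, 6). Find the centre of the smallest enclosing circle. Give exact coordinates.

Side lengths²: PQ² = 16.25, PR² = 4.25, QR² = 4.5.
Since PQ² = 16.25 ≥ 4.5 + 4.25 = 8.75, the angle opposite PQ is not acute, so the smallest enclosing circle has PQ as diameter.
Centre = midpoint of PQ = (-7, 5.75), r² = 16.25/4 = 4.0625.
Centre = (-7, 5.75).

(-7, 5.75)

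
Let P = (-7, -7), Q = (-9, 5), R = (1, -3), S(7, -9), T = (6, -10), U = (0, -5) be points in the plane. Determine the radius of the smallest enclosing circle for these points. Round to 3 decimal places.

The farthest pair is Q–S with squared distance 452. The circle on this segment as diameter has centre (-1, -2) and r² = 452/4 = 113.
Check P: distance² to centre = 61 ≤ 113, so it lies inside.
All remaining points lie in this disk, and no smaller disk contains both endpoints, so this is the minimum enclosing circle.
r = √113 ≈ 10.630.

10.630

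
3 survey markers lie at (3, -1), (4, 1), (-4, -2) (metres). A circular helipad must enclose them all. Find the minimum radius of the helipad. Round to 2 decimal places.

Call the three points A, B, C in the order given.
Side lengths²: AB² = 5, AC² = 50, BC² = 73.
Since BC² = 73 ≥ 50 + 5 = 55, the angle opposite BC is not acute, so the smallest enclosing circle has BC as diameter.
Centre = midpoint of BC = (0, -0.5), r² = 73/4 = 18.25.
r = √(18.25) ≈ 4.27.

4.27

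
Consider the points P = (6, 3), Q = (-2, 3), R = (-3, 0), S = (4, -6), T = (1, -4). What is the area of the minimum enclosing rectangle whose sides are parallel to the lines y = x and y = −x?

90

In coordinates u = x + y, v = x − y the rectangle is axis-aligned; the map (x,y)→(u,v) scales areas by 2.
u-values: 9, 1, -3, -2, -3; range = 9 − (-3) = 12.
v-values: 3, -5, -3, 10, 5; range = 10 − (-5) = 15.
Area = (12 × 15) / 2 = 90.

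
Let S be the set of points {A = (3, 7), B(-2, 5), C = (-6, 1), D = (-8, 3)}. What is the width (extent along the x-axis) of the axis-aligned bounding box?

max x = 3, min x = -8, so width = 11.

11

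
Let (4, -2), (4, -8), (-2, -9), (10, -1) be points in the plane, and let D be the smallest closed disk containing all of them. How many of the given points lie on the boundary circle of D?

2

The minimum enclosing circle of a finite set is fixed by two of the points (as a diameter) or three (as a circumcircle).
The farthest pair is (-2, -9)–(10, -1) with squared distance 208. The circle on this segment as diameter has centre (4, -5) and r² = 208/4 = 52.
Check (4, -2): distance² to centre = 9 ≤ 52, so it lies inside.
All remaining points lie in this disk, and no smaller disk contains both endpoints, so this is the minimum enclosing circle.
The points at distance exactly r from the centre are (-2, -9), (10, -1) — 2 points.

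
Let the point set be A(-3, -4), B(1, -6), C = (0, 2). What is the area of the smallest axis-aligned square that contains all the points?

64

The bounding box has width 4 and height 8.
An axis-aligned square enclosing the set must have side ≥ max(width, height).
So the minimum side is max(4, 8) = 8.
Area = 8² = 64.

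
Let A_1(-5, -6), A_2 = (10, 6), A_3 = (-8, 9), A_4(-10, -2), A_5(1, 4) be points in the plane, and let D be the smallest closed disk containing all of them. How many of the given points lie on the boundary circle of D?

2

A smallest enclosing disk is always determined by at most three of the input points on its boundary.
The farthest pair is A_2–A_4 with squared distance 464. The circle on this segment as diameter has centre (0, 2) and r² = 464/4 = 116.
Check A_1: distance² to centre = 89 ≤ 116, so it lies inside.
All remaining points lie in this disk, and no smaller disk contains both endpoints, so this is the minimum enclosing circle.
The points at distance exactly r from the centre are A_2, A_4 — 2 points.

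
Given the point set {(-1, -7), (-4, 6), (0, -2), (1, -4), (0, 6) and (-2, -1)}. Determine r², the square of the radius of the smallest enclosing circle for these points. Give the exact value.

7565/169

A smallest enclosing disk is always determined by at most three of the input points on its boundary.
The minimum enclosing circle is determined by three boundary points: (-1, -7), (-4, 6), (0, 6).
Their circumcentre is (-2, -5/13) with r² = 7565/169.
The farthest remaining point (1, -4) is at distance² 3730/169 ≤ 7565/169.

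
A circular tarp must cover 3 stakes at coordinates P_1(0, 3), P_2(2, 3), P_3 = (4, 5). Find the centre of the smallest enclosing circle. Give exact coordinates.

Side lengths²: P_1P_2² = 4, P_1P_3² = 20, P_2P_3² = 8.
Since P_1P_3² = 20 ≥ 8 + 4 = 12, the angle opposite P_1P_3 is not acute, so the smallest enclosing circle has P_1P_3 as diameter.
Centre = midpoint of P_1P_3 = (2, 4), r² = 20/4 = 5.
Centre = (2, 4).

(2, 4)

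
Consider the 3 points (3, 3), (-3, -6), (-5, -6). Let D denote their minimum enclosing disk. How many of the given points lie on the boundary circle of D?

2

Call the three points A, B, C in the order given.
Side lengths²: AB² = 117, AC² = 145, BC² = 4.
Since AC² = 145 ≥ 117 + 4 = 121, the angle opposite AC is not acute, so the smallest enclosing circle has AC as diameter.
Centre = midpoint of AC = (-1, -1.5), r² = 145/4 = 36.25.
The points at distance exactly r from the centre are (3, 3), (-5, -6) — 2 points.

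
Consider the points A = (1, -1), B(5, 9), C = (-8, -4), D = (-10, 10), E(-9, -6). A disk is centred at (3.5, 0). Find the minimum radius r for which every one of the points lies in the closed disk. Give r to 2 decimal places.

The required radius is the distance from (3.5, 0) to the farthest point.
Squared distances: 7.25, 83.25, 148.25, 282.25, 192.25.
Maximum is 282.25, attained at D.
r = √(282.25) ≈ 16.80.

16.80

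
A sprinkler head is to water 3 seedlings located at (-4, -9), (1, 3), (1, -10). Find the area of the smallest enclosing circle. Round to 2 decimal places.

Call the three points A, B, C in the order given.
Side lengths²: AB² = 169, AC² = 26, BC² = 169.
Since BC² = 169 < 169 + 26 = 195, the triangle is acute, so the smallest enclosing circle is the circumcircle.
Circumcentre = (-0.3, -3.5), r² = 43.94.
Area = π·r² = π·43.94 ≈ 138.04.

138.04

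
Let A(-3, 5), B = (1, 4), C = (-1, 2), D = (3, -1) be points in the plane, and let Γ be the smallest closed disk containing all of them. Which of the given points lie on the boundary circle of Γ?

A, D

The minimum enclosing circle of a finite set is fixed by two of the points (as a diameter) or three (as a circumcircle).
The farthest pair is A–D with squared distance 72. The circle on this segment as diameter has centre (0, 2) and r² = 72/4 = 18.
Check B: distance² to centre = 5 ≤ 18, so it lies inside.
All remaining points lie in this disk, and no smaller disk contains both endpoints, so this is the minimum enclosing circle.
The points at distance exactly r from the centre are A, D — 2 points.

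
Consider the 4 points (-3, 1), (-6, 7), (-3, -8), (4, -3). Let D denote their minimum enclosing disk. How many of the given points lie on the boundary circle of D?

The minimum enclosing circle is determined by three boundary points: (-6, 7), (-3, -8), (4, -3).
Their circumcentre is (-3.25, -0.25) with r² = 60.125.
The farthest remaining point (-3, 1) is at distance² 1.625 ≤ 60.125.
The points at distance exactly r from the centre are (-6, 7), (-3, -8), (4, -3) — 3 points.

3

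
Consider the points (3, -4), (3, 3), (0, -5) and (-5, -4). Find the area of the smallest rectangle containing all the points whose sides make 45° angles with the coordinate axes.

In coordinates u = x + y, v = x − y the rectangle is axis-aligned; the map (x,y)→(u,v) scales areas by 2.
u-values: -1, 6, -5, -9; range = 6 − (-9) = 15.
v-values: 7, 0, 5, -1; range = 7 − (-1) = 8.
Area = (15 × 8) / 2 = 60.

60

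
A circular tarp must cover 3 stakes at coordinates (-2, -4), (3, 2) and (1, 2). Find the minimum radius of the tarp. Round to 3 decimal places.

3.905

Call the three points A, B, C in the order given.
Side lengths²: AB² = 61, AC² = 45, BC² = 4.
Since AB² = 61 ≥ 45 + 4 = 49, the angle opposite AB is not acute, so the smallest enclosing circle has AB as diameter.
Centre = midpoint of AB = (0.5, -1), r² = 61/4 = 15.25.
r = √(15.25) ≈ 3.905.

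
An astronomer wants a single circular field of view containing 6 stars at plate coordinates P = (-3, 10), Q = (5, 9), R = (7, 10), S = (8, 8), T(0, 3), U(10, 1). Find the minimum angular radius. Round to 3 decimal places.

7.906

The farthest pair is P–U with squared distance 250. The circle on this segment as diameter has centre (3.5, 5.5) and r² = 250/4 = 62.5.
Check Q: distance² to centre = 14.5 ≤ 62.5, so it lies inside.
All remaining points lie in this disk, and no smaller disk contains both endpoints, so this is the minimum enclosing circle.
r = √(62.5) ≈ 7.906.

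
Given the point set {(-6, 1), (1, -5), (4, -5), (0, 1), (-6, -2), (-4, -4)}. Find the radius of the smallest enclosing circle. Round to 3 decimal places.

5.831

By Welzl's lemma the MEC is supported by two points (diametrically opposite) or three points (on a circumcircle).
The farthest pair is (-6, 1)–(4, -5) with squared distance 136. The circle on this segment as diameter has centre (-1, -2) and r² = 136/4 = 34.
Check (1, -5): distance² to centre = 13 ≤ 34, so it lies inside.
All remaining points lie in this disk, and no smaller disk contains both endpoints, so this is the minimum enclosing circle.
r = √34 ≈ 5.831.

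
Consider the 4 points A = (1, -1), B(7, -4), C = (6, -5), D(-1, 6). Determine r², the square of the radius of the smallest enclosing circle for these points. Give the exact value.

42.5

The farthest pair is C–D with squared distance 170. The circle on this segment as diameter has centre (2.5, 0.5) and r² = 170/4 = 42.5.
Check A: distance² to centre = 4.5 ≤ 42.5, so it lies inside.
All remaining points lie in this disk, and no smaller disk contains both endpoints, so this is the minimum enclosing circle.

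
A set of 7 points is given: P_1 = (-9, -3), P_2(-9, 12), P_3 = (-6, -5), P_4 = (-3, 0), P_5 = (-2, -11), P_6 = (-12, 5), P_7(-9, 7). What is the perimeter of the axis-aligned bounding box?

66

Width = max x − min x = -2 − (-12) = 10.
Height = max y − min y = 12 − (-11) = 23.
Perimeter = 2(10 + 23) = 66.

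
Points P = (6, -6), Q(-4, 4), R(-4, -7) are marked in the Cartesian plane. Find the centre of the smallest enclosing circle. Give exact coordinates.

(0.5, -1.5)

Side lengths²: PQ² = 200, PR² = 101, QR² = 121.
Since PQ² = 200 < 121 + 101 = 222, the triangle is acute, so the smallest enclosing circle is the circumcircle.
Circumcentre = (0.5, -1.5), r² = 50.5.
Centre = (0.5, -1.5).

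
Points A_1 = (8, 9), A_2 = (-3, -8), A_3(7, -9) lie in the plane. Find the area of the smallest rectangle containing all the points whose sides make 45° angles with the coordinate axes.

238

In coordinates u = x + y, v = x − y the rectangle is axis-aligned; the map (x,y)→(u,v) scales areas by 2.
u-values: 17, -11, -2; range = 17 − (-11) = 28.
v-values: -1, 5, 16; range = 16 − (-1) = 17.
Area = (28 × 17) / 2 = 238.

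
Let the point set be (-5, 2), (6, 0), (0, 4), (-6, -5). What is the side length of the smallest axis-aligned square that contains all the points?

The bounding box has width 12 and height 9.
An axis-aligned square enclosing the set must have side ≥ max(width, height).
So the minimum side is max(12, 9) = 12.

12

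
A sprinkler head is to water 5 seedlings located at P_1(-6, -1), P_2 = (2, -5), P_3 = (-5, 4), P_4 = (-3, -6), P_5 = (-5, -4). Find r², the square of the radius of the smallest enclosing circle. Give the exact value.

The minimum enclosing circle of a finite set is fixed by two of the points (as a diameter) or three (as a circumcircle).
The farthest pair is P_2–P_3 with squared distance 130. The circle on this segment as diameter has centre (-1.5, -0.5) and r² = 130/4 = 32.5.
Check P_1: distance² to centre = 20.5 ≤ 32.5, so it lies inside.
All remaining points lie in this disk, and no smaller disk contains both endpoints, so this is the minimum enclosing circle.

32.5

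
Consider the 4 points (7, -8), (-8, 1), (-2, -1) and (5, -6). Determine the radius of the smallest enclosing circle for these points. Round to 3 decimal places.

8.746

The farthest pair is (7, -8)–(-8, 1) with squared distance 306. The circle on this segment as diameter has centre (-0.5, -3.5) and r² = 306/4 = 76.5.
Check (-2, -1): distance² to centre = 8.5 ≤ 76.5, so it lies inside.
All remaining points lie in this disk, and no smaller disk contains both endpoints, so this is the minimum enclosing circle.
r = √(76.5) ≈ 8.746.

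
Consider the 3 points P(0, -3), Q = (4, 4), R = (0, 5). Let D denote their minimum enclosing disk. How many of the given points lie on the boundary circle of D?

3

Side lengths²: PQ² = 65, PR² = 64, QR² = 17.
Since PQ² = 65 < 64 + 17 = 81, the triangle is acute, so the smallest enclosing circle is the circumcircle.
Circumcentre = (1.125, 1), r² = 17.265625.
The points at distance exactly r from the centre are P, Q, R — 3 points.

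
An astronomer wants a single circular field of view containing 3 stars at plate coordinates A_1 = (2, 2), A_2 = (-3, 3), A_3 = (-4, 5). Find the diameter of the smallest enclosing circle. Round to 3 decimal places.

Side lengths²: A_1A_2² = 26, A_1A_3² = 45, A_2A_3² = 5.
Since A_1A_3² = 45 ≥ 26 + 5 = 31, the angle opposite A_1A_3 is not acute, so the smallest enclosing circle has A_1A_3 as diameter.
Centre = midpoint of A_1A_3 = (-1, 3.5), r² = 45/4 = 11.25.
Diameter = 2r = 2√(11.25) ≈ 6.708.

6.708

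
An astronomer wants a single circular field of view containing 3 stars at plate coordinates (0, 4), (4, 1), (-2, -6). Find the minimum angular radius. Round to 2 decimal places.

5.11

Call the three points A, B, C in the order given.
Side lengths²: AB² = 25, AC² = 104, BC² = 85.
Since AC² = 104 < 85 + 25 = 110, the triangle is acute, so the smallest enclosing circle is the circumcircle.
Circumcentre = (-31/46, -49/46), r² = 27625/1058.
r = √(27625/1058) ≈ 5.11.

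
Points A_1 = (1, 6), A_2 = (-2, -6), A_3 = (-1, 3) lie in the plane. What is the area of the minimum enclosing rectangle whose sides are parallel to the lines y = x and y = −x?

67.5

In coordinates u = x + y, v = x − y the rectangle is axis-aligned; the map (x,y)→(u,v) scales areas by 2.
u-values: 7, -8, 2; range = 7 − (-8) = 15.
v-values: -5, 4, -4; range = 4 − (-5) = 9.
Area = (15 × 9) / 2 = 67.5.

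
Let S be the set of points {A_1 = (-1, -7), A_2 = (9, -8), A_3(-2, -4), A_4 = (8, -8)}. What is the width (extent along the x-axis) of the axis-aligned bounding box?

max x = 9, min x = -2, so width = 11.

11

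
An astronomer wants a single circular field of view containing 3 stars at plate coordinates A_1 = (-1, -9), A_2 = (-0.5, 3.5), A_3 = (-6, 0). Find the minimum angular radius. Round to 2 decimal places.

Side lengths²: A_1A_2² = 156.5, A_1A_3² = 106, A_2A_3² = 42.5.
Since A_1A_2² = 156.5 ≥ 106 + 42.5 = 148.5, the angle opposite A_1A_2 is not acute, so the smallest enclosing circle has A_1A_2 as diameter.
Centre = midpoint of A_1A_2 = (-0.75, -2.75), r² = 156.5/4 = 39.125.
r = √(39.125) ≈ 6.25.

6.25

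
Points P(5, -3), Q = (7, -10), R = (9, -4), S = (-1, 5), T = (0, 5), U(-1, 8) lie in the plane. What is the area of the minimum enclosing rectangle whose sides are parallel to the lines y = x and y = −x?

130

In coordinates u = x + y, v = x − y the rectangle is axis-aligned; the map (x,y)→(u,v) scales areas by 2.
u-values: 2, -3, 5, 4, 5, 7; range = 7 − (-3) = 10.
v-values: 8, 17, 13, -6, -5, -9; range = 17 − (-9) = 26.
Area = (10 × 26) / 2 = 130.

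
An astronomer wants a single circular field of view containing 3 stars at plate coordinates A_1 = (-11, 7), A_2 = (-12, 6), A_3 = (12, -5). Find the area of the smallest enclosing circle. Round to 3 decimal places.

Side lengths²: A_1A_2² = 2, A_1A_3² = 673, A_2A_3² = 697.
Since A_2A_3² = 697 ≥ 673 + 2 = 675, the angle opposite A_2A_3 is not acute, so the smallest enclosing circle has A_2A_3 as diameter.
Centre = midpoint of A_2A_3 = (0, 0.5), r² = 697/4 = 174.25.
Area = π·r² = π·174.25 ≈ 547.423.

547.423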